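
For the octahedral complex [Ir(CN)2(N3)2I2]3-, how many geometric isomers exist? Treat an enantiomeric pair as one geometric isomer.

The six octahedral sites form three mutually perpendicular trans pairs.
The distinct arrangements are (5 in all): CN trans, N3 trans, I trans; CN trans, N3 cis, I cis; CN cis, N3 trans, I cis; CN cis, N3 cis, I cis (chiral); CN cis, N3 cis, I trans.

5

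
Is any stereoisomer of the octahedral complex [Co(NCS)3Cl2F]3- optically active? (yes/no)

In an octahedral complex each vertex has one trans partner and four cis neighbours.
Working through the distinct placements yields 3 geometric isomers: NCS mer, Cl trans; NCS mer, Cl cis; NCS fac, Cl cis.
Each arrangement has an internal mirror plane or centre of symmetry, so none is chiral.

no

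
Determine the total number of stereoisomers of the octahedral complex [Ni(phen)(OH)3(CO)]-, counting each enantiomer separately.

2

An octahedron has six vertices in three trans pairs; every non-trans pair is cis.
Each phen is bidentate and must span two cis positions.
There are 2 geometric isomers: OH fac; OH mer.
Each arrangement has an internal mirror plane or centre of symmetry, so none is chiral.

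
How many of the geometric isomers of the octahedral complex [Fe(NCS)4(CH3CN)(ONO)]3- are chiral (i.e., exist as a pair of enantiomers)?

0

In an octahedral complex each vertex has one trans partner and four cis neighbours.
Systematic placement gives 2 geometric isomers: CH3CN and ONO mutually cis; CH3CN and ONO mutually trans.
Each arrangement has an internal mirror plane or centre of symmetry, so none is chiral.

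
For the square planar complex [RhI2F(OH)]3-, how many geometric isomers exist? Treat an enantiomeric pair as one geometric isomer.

The distinct arrangements are (2 in all): I cis; I trans.

2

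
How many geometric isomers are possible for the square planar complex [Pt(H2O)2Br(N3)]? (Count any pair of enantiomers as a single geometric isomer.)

In a square planar complex each vertex has one trans partner and two cis neighbours.
The distinct arrangements are (2 in all): H2O cis; H2O trans.

2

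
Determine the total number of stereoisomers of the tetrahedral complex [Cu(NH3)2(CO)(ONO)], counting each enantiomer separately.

1

All four vertices of a tetrahedron are equivalent and mutually adjacent, so cis/trans isomerism cannot arise.
Only one geometric arrangement is possible.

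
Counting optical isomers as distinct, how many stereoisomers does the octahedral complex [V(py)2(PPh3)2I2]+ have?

Systematic placement gives 5 geometric isomers: py trans, PPh3 trans, I trans; py cis, PPh3 cis, I trans; py trans, PPh3 cis, I cis; py cis, PPh3 cis, I cis (chiral); py cis, PPh3 trans, I cis.
One of these lacks any improper symmetry element and so occurs as an enantiomeric pair, giving 5 + 1 = 6 stereoisomers in total.

6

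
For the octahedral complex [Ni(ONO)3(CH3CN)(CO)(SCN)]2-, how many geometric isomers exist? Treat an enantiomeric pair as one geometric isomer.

4

The six octahedral sites form three mutually perpendicular trans pairs.
Working through the distinct placements yields 4 geometric isomers: ONO mer (3 arrangements); ONO fac (chiral).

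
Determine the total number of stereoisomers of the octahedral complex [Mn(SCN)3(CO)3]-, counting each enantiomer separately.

An octahedron has six vertices in three trans pairs; every non-trans pair is cis.
There are 2 geometric isomers: SCN mer; SCN fac.
Each arrangement has an internal mirror plane or centre of symmetry, so none is chiral.

2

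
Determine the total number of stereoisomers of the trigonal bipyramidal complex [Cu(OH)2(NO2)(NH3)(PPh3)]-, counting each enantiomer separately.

10

In a trigonal bipyramid the two axial positions differ from the three equatorial ones.
Placing the ligands in turn and identifying arrangements related by rotation or reflection leaves 7 distinct geometric isomers.
Of these, 3 lack any improper symmetry element and so occur as enantiomeric pairs, giving 7 + 3 = 10 stereoisomers in total.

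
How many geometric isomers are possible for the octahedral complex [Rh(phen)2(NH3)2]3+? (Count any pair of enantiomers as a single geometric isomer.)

Each phen is bidentate and must span two cis positions.
Systematic placement gives 2 geometric isomers: NH3 trans; NH3 cis (chiral).

2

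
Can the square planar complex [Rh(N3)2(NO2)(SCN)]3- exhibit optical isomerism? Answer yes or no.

no

A square has two trans pairs of vertices; adjacent vertices are cis.
Working through the distinct placements yields 2 geometric isomers: N3 cis; N3 trans.
Each arrangement has an internal mirror plane or centre of symmetry, so none is chiral.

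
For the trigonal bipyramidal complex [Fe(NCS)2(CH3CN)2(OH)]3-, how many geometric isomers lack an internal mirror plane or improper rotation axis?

1

Placing the ligands in turn and identifying arrangements related by rotation or reflection leaves 5 distinct geometric isomers.
One of these lacks any improper symmetry element and so occurs as an enantiomeric pair, giving 5 + 1 = 6 stereoisomers in total.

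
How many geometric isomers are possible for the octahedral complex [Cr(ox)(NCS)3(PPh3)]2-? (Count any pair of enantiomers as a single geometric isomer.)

2

Each ox is bidentate and must span two cis positions.
Systematic placement gives 2 geometric isomers: NCS mer; NCS fac.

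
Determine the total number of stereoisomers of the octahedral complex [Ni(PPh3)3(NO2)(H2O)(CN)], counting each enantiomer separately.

5

An octahedron has six vertices in three trans pairs; every non-trans pair is cis.
There are 4 geometric isomers: PPh3 mer (3 arrangements); PPh3 fac (chiral).
One of these lacks any improper symmetry element and so occurs as an enantiomeric pair, giving 4 + 1 = 5 stereoisomers in total.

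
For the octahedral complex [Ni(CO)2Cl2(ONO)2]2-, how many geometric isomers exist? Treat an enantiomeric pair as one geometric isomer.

In an octahedral complex each vertex has one trans partner and four cis neighbours.
Systematic placement gives 5 geometric isomers: CO trans, Cl trans, ONO trans; CO trans, Cl cis, ONO cis; CO cis, Cl cis, ONO trans; CO cis, Cl cis, ONO cis (chiral); CO cis, Cl trans, ONO cis.

5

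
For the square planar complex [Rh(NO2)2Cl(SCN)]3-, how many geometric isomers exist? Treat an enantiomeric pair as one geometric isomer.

A square has two trans pairs of vertices; adjacent vertices are cis.
Working through the distinct placements yields 2 geometric isomers: NO2 cis; NO2 trans.

2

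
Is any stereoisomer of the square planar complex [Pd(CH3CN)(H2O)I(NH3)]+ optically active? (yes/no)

There are 3 geometric isomers: (CH3CN/I trans, H2O/NH3 trans); (CH3CN/NH3 trans, H2O/I trans); (CH3CN/H2O trans, I/NH3 trans).
Each arrangement has an internal mirror plane or centre of symmetry, so none is chiral.

no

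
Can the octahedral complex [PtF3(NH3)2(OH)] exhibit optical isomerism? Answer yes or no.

no

In an octahedral complex each vertex has one trans partner and four cis neighbours.
Working through the distinct placements yields 3 geometric isomers: F mer, NH3 cis; F mer, NH3 trans; F fac, NH3 cis.
Each arrangement has an internal mirror plane or centre of symmetry, so none is chiral.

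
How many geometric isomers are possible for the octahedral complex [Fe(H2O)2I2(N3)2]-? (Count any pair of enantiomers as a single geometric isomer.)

The distinct arrangements are (5 in all): H2O trans, I trans, N3 trans; H2O trans, I cis, N3 cis; H2O cis, I cis, N3 trans; H2O cis, I cis, N3 cis (chiral); H2O cis, I trans, N3 cis.

5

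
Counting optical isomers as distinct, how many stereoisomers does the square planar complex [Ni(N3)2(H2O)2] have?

2

There are 2 geometric isomers: N3 cis; N3 trans.
Each arrangement has an internal mirror plane or centre of symmetry, so none is chiral.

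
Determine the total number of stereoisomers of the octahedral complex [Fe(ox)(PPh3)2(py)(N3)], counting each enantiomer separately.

6

An octahedron has six vertices in three trans pairs; every non-trans pair is cis.
Each ox is bidentate and must span two cis positions.
Systematic placement gives 4 geometric isomers: PPh3 cis (3 arrangements, 2 chiral); PPh3 trans.
Of these, 2 lack any improper symmetry element and so occur as enantiomeric pairs, giving 4 + 2 = 6 stereoisomers in total.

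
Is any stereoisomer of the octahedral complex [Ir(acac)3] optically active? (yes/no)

yes

The six octahedral sites form three mutually perpendicular trans pairs.
Each acac is bidentate and must span two cis positions.
Only one geometric arrangement is possible; it has no improper symmetry element, so it exists as a pair of enantiomers (2 stereoisomers).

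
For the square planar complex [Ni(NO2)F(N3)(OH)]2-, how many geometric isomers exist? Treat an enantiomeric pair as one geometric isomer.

3

A square has two trans pairs of vertices; adjacent vertices are cis.
The distinct arrangements are (3 in all): (F/NO2 trans, N3/OH trans); (F/OH trans, N3/NO2 trans); (F/N3 trans, NO2/OH trans).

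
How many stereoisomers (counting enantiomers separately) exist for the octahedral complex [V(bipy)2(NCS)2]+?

Each bipy is bidentate and must span two cis positions.
There are 2 geometric isomers: NCS trans; NCS cis (chiral).
One of these lacks any improper symmetry element and so occurs as an enantiomeric pair, giving 2 + 1 = 3 stereoisomers in total.

3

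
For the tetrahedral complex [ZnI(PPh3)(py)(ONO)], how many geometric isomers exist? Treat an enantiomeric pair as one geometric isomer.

1

In a tetrahedral complex all four positions are equivalent and every pair of ligands is adjacent — there is no cis/trans distinction.
Only one geometric arrangement is possible; it has no improper symmetry element, so it exists as a pair of enantiomers (2 stereoisomers).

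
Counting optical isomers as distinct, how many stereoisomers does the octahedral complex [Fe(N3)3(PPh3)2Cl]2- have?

The distinct arrangements are (3 in all): N3 mer, PPh3 trans; N3 fac, PPh3 cis; N3 mer, PPh3 cis.
Each arrangement has an internal mirror plane or centre of symmetry, so none is chiral.

3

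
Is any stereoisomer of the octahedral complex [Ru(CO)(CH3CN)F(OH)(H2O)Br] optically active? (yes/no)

The six octahedral sites form three mutually perpendicular trans pairs.
Systematic enumeration (placing each ligand type in turn and discarding arrangements equivalent by rotation or reflection) gives 15 geometric isomers.
Of these, 15 lack any improper symmetry element and so occur as enantiomeric pairs, giving 15 + 15 = 30 stereoisomers in total.

yes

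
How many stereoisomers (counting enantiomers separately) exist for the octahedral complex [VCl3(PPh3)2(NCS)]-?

3

The six octahedral sites form three mutually perpendicular trans pairs.
There are 3 geometric isomers: Cl mer, PPh3 trans; Cl mer, PPh3 cis; Cl fac, PPh3 cis.
Each arrangement has an internal mirror plane or centre of symmetry, so none is chiral.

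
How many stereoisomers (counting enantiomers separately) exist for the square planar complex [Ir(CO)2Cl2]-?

2

A square has two trans pairs of vertices; adjacent vertices are cis.
The distinct arrangements are (2 in all): CO cis; CO trans.
Each arrangement has an internal mirror plane or centre of symmetry, so none is chiral.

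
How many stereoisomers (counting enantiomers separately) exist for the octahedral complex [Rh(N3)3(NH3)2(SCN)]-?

In an octahedral complex each vertex has one trans partner and four cis neighbours.
Working through the distinct placements yields 3 geometric isomers: N3 mer, NH3 cis; N3 mer, NH3 trans; N3 fac, NH3 cis.
Each arrangement has an internal mirror plane or centre of symmetry, so none is chiral.

3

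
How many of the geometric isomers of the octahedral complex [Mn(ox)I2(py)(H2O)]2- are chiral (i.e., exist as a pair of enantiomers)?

In an octahedral complex each vertex has one trans partner and four cis neighbours.
Each ox is bidentate and must span two cis positions.
Working through the distinct placements yields 4 geometric isomers: I cis (3 arrangements, 2 chiral); I trans.
Of these, 2 lack any improper symmetry element and so occur as enantiomeric pairs, giving 4 + 2 = 6 stereoisomers in total.

2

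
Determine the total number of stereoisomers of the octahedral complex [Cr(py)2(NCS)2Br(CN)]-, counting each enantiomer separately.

The six octahedral sites form three mutually perpendicular trans pairs.
Systematic placement gives 6 geometric isomers: py trans, NCS trans; py cis, NCS cis (3 arrangements, 2 chiral); py trans, NCS cis; py cis, NCS trans.
Of these, 2 lack any improper symmetry element and so occur as enantiomeric pairs, giving 6 + 2 = 8 stereoisomers in total.

8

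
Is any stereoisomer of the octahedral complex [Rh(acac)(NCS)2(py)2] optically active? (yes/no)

Each acac is bidentate and must span two cis positions.
There are 3 geometric isomers: NCS trans, py cis; NCS cis, py trans; NCS cis, py cis (chiral).
One of these lacks any improper symmetry element and so occurs as an enantiomeric pair, giving 3 + 1 = 4 stereoisomers in total.

yes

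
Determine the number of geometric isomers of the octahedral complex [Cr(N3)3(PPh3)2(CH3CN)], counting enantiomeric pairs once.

3

There are 3 geometric isomers: N3 mer, PPh3 trans; N3 fac, PPh3 cis; N3 mer, PPh3 cis.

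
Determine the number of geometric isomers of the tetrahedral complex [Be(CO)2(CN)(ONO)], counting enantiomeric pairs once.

1

In a tetrahedral complex all four positions are equivalent and every pair of ligands is adjacent — there is no cis/trans distinction.
Only one geometric arrangement is possible.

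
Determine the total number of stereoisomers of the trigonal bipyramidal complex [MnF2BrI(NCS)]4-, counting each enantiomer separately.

A trigonal bipyramid has two axial and three equatorial sites, which are chemically inequivalent.
Placing the ligands in turn and identifying arrangements related by rotation or reflection leaves 7 distinct geometric isomers.
Of these, 3 lack any improper symmetry element and so occur as enantiomeric pairs, giving 7 + 3 = 10 stereoisomers in total.

10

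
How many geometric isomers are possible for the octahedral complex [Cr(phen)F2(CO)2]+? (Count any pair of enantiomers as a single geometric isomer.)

3

The six octahedral sites form three mutually perpendicular trans pairs.
Each phen is bidentate and must span two cis positions.
There are 3 geometric isomers: F cis, CO trans; F cis, CO cis (chiral); F trans, CO cis.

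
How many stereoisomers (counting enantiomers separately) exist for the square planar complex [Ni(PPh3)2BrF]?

In a square planar complex each vertex has one trans partner and two cis neighbours.
The distinct arrangements are (2 in all): PPh3 cis; PPh3 trans.
Each arrangement has an internal mirror plane or centre of symmetry, so none is chiral.

2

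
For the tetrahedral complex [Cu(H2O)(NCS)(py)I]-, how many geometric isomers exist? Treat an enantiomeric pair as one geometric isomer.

Only one geometric arrangement is possible; it has no improper symmetry element, so it exists as a pair of enantiomers (2 stereoisomers).

1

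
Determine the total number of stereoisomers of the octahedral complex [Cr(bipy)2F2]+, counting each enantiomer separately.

An octahedron has six vertices in three trans pairs; every non-trans pair is cis.
Each bipy is bidentate and must span two cis positions.
Systematic placement gives 2 geometric isomers: F trans; F cis (chiral).
One of these lacks any improper symmetry element and so occurs as an enantiomeric pair, giving 2 + 1 = 3 stereoisomers in total.

3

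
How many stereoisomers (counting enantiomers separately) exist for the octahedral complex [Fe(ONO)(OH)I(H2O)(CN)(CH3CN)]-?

An octahedron has six vertices in three trans pairs; every non-trans pair is cis.
Exhaustive case analysis gives 15 geometric isomers.
Of these, 15 lack any improper symmetry element and so occur as enantiomeric pairs, giving 15 + 15 = 30 stereoisomers in total.

30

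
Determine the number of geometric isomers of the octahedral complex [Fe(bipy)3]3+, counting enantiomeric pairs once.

An octahedron has six vertices in three trans pairs; every non-trans pair is cis.
Each bipy is bidentate and must span two cis positions.
Only one geometric arrangement is possible; it has no improper symmetry element, so it exists as a pair of enantiomers (2 stereoisomers).

1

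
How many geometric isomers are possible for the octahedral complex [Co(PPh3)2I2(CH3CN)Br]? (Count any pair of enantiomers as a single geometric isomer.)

Working through the distinct placements yields 6 geometric isomers: PPh3 trans, I trans; PPh3 cis, I cis (3 arrangements, 2 chiral); PPh3 trans, I cis; PPh3 cis, I trans.

6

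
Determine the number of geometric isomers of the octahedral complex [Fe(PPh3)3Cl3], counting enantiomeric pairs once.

2

There are 2 geometric isomers: PPh3 mer; PPh3 fac.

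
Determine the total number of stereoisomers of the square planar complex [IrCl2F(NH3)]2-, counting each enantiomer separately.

In a square planar complex each vertex has one trans partner and two cis neighbours.
The distinct arrangements are (2 in all): Cl cis; Cl trans.
Each arrangement has an internal mirror plane or centre of symmetry, so none is chiral.

2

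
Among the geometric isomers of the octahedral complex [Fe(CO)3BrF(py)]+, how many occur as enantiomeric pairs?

1

Systematic placement gives 4 geometric isomers: CO mer (3 arrangements); CO fac (chiral).
One of these lacks any improper symmetry element and so occurs as an enantiomeric pair, giving 4 + 1 = 5 stereoisomers in total.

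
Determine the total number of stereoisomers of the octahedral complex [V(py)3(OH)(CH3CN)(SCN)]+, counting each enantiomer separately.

5

An octahedron has six vertices in three trans pairs; every non-trans pair is cis.
The distinct arrangements are (4 in all): py mer (3 arrangements); py fac (chiral).
One of these lacks any improper symmetry element and so occurs as an enantiomeric pair, giving 4 + 1 = 5 stereoisomers in total.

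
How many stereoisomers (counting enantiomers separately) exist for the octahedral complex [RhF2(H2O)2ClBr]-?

The six octahedral sites form three mutually perpendicular trans pairs.
There are 6 geometric isomers: F trans, H2O trans; F cis, H2O cis (3 arrangements, 2 chiral); F cis, H2O trans; F trans, H2O cis.
Of these, 2 lack any improper symmetry element and so occur as enantiomeric pairs, giving 6 + 2 = 8 stereoisomers in total.

8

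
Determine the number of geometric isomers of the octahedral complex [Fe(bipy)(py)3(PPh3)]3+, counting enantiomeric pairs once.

Each bipy is bidentate and must span two cis positions.
There are 2 geometric isomers: py mer; py fac.

2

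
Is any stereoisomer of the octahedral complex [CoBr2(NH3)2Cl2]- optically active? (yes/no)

yes

The six octahedral sites form three mutually perpendicular trans pairs.
Systematic placement gives 5 geometric isomers: Br trans, NH3 trans, Cl trans; Br trans, NH3 cis, Cl cis; Br cis, NH3 trans, Cl cis; Br cis, NH3 cis, Cl cis (chiral); Br cis, NH3 cis, Cl trans.
One of these lacks any improper symmetry element and so occurs as an enantiomeric pair, giving 5 + 1 = 6 stereoisomers in total.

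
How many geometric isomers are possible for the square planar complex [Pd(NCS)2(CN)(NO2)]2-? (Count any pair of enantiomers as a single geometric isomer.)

A square has two trans pairs of vertices; adjacent vertices are cis.
Working through the distinct placements yields 2 geometric isomers: NCS cis; NCS trans.

2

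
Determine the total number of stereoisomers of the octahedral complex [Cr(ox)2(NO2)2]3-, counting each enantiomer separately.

3

In an octahedral complex each vertex has one trans partner and four cis neighbours.
Each ox is bidentate and must span two cis positions.
The distinct arrangements are (2 in all): NO2 trans; NO2 cis (chiral).
One of these lacks any improper symmetry element and so occurs as an enantiomeric pair, giving 2 + 1 = 3 stereoisomers in total.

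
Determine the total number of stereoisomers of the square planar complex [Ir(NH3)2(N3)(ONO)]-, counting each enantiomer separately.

A square has two trans pairs of vertices; adjacent vertices are cis.
Working through the distinct placements yields 2 geometric isomers: NH3 cis; NH3 trans.
Each arrangement has an internal mirror plane or centre of symmetry, so none is chiral.

2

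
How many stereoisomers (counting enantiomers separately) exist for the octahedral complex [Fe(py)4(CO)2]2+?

2

In an octahedral complex each vertex has one trans partner and four cis neighbours.
The distinct arrangements are (2 in all): CO trans; CO cis.
Each arrangement has an internal mirror plane or centre of symmetry, so none is chiral.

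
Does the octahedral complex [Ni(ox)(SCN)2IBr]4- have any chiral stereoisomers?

yes

The six octahedral sites form three mutually perpendicular trans pairs.
Each ox is bidentate and must span two cis positions.
Working through the distinct placements yields 4 geometric isomers: SCN cis (3 arrangements, 2 chiral); SCN trans.
Of these, 2 lack any improper symmetry element and so occur as enantiomeric pairs, giving 4 + 2 = 6 stereoisomers in total.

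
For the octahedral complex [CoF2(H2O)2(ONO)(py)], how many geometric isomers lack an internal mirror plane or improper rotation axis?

In an octahedral complex each vertex has one trans partner and four cis neighbours.
Systematic placement gives 6 geometric isomers: F trans, H2O trans; F trans, H2O cis; F cis, H2O cis (3 arrangements, 2 chiral); F cis, H2O trans.
Of these, 2 lack any improper symmetry element and so occur as enantiomeric pairs, giving 6 + 2 = 8 stereoisomers in total.

2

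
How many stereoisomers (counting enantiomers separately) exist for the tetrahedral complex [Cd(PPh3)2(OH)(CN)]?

1

All four vertices of a tetrahedron are equivalent and mutually adjacent, so cis/trans isomerism cannot arise.
Only one geometric arrangement is possible.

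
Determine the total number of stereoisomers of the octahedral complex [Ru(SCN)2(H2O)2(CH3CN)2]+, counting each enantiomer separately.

6

An octahedron has six vertices in three trans pairs; every non-trans pair is cis.
There are 5 geometric isomers: SCN trans, H2O trans, CH3CN trans; SCN cis, H2O cis, CH3CN trans; SCN trans, H2O cis, CH3CN cis; SCN cis, H2O cis, CH3CN cis (chiral); SCN cis, H2O trans, CH3CN cis.
One of these lacks any improper symmetry element and so occurs as an enantiomeric pair, giving 5 + 1 = 6 stereoisomers in total.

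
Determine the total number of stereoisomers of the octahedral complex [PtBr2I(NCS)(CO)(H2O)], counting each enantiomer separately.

The six octahedral sites form three mutually perpendicular trans pairs.
Placing the ligands in turn and identifying arrangements related by rotation or reflection leaves 9 distinct geometric isomers.
Of these, 6 lack any improper symmetry element and so occur as enantiomeric pairs, giving 9 + 6 = 15 stereoisomers in total.

15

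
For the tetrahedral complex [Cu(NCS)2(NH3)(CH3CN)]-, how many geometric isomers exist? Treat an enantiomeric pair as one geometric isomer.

In a tetrahedral complex all four positions are equivalent and every pair of ligands is adjacent — there is no cis/trans distinction.
Only one geometric arrangement is possible.

1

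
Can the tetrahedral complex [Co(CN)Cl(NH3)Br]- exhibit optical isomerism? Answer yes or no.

yes

All four vertices of a tetrahedron are equivalent and mutually adjacent, so cis/trans isomerism cannot arise.
Only one geometric arrangement is possible; it has no improper symmetry element, so it exists as a pair of enantiomers (2 stereoisomers).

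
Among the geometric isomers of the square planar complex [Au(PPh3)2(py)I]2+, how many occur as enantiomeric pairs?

0

There are 2 geometric isomers: PPh3 cis; PPh3 trans.
Each arrangement has an internal mirror plane or centre of symmetry, so none is chiral.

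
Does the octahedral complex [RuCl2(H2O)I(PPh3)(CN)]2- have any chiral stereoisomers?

An octahedron has six vertices in three trans pairs; every non-trans pair is cis.
Placing the ligands in turn and identifying arrangements related by rotation or reflection leaves 9 distinct geometric isomers.
Of these, 6 lack any improper symmetry element and so occur as enantiomeric pairs, giving 9 + 6 = 15 stereoisomers in total.

yes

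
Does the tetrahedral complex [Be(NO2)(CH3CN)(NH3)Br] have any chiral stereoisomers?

yes

In a tetrahedral complex all four positions are equivalent and every pair of ligands is adjacent — there is no cis/trans distinction.
Only one geometric arrangement is possible; it has no improper symmetry element, so it exists as a pair of enantiomers (2 stereoisomers).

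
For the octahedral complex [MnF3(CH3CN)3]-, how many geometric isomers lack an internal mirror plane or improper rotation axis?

0

In an octahedral complex each vertex has one trans partner and four cis neighbours.
Systematic placement gives 2 geometric isomers: F mer; F fac.
Each arrangement has an internal mirror plane or centre of symmetry, so none is chiral.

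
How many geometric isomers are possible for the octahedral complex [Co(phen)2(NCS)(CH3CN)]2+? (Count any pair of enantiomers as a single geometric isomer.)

An octahedron has six vertices in three trans pairs; every non-trans pair is cis.
Each phen is bidentate and must span two cis positions.
The distinct arrangements are (2 in all): NCS and CH3CN mutually trans; NCS and CH3CN mutually cis (chiral).

2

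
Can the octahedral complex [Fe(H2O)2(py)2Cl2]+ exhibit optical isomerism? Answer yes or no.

In an octahedral complex each vertex has one trans partner and four cis neighbours.
Systematic placement gives 5 geometric isomers: H2O trans, py trans, Cl trans; H2O cis, py cis, Cl trans; H2O cis, py trans, Cl cis; H2O cis, py cis, Cl cis (chiral); H2O trans, py cis, Cl cis.
One of these lacks any improper symmetry element and so occurs as an enantiomeric pair, giving 5 + 1 = 6 stereoisomers in total.

yes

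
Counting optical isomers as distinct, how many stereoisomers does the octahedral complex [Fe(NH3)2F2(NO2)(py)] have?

8

In an octahedral complex each vertex has one trans partner and four cis neighbours.
The distinct arrangements are (6 in all): NH3 trans, F trans; NH3 cis, F trans; NH3 cis, F cis (3 arrangements, 2 chiral); NH3 trans, F cis.
Of these, 2 lack any improper symmetry element and so occur as enantiomeric pairs, giving 6 + 2 = 8 stereoisomers in total.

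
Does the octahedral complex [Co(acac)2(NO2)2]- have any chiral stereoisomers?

yes

The six octahedral sites form three mutually perpendicular trans pairs.
Each acac is bidentate and must span two cis positions.
Systematic placement gives 2 geometric isomers: NO2 trans; NO2 cis (chiral).
One of these lacks any improper symmetry element and so occurs as an enantiomeric pair, giving 2 + 1 = 3 stereoisomers in total.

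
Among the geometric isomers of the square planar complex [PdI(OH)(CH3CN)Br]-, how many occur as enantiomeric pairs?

In a square planar complex each vertex has one trans partner and two cis neighbours.
Working through the distinct placements yields 3 geometric isomers: (Br/I trans, CH3CN/OH trans); (Br/OH trans, CH3CN/I trans); (Br/CH3CN trans, I/OH trans).
Each arrangement has an internal mirror plane or centre of symmetry, so none is chiral.

0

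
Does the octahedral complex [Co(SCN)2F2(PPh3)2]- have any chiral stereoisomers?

yes

The six octahedral sites form three mutually perpendicular trans pairs.
The distinct arrangements are (5 in all): SCN trans, F trans, PPh3 trans; SCN cis, F trans, PPh3 cis; SCN trans, F cis, PPh3 cis; SCN cis, F cis, PPh3 cis (chiral); SCN cis, F cis, PPh3 trans.
One of these lacks any improper symmetry element and so occurs as an enantiomeric pair, giving 5 + 1 = 6 stereoisomers in total.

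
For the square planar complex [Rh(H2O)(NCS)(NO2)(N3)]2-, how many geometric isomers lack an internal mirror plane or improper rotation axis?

In a square planar complex each vertex has one trans partner and two cis neighbours.
Systematic placement gives 3 geometric isomers: (H2O/NCS trans, N3/NO2 trans); (H2O/NO2 trans, N3/NCS trans); (H2O/N3 trans, NCS/NO2 trans).
Each arrangement has an internal mirror plane or centre of symmetry, so none is chiral.

0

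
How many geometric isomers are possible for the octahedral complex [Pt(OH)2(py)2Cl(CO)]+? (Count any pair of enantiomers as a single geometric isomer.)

6

An octahedron has six vertices in three trans pairs; every non-trans pair is cis.
Systematic placement gives 6 geometric isomers: OH trans, py trans; OH cis, py cis (3 arrangements, 2 chiral); OH cis, py trans; OH trans, py cis.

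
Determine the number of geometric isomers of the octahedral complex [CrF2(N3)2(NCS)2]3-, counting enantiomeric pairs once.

In an octahedral complex each vertex has one trans partner and four cis neighbours.
There are 5 geometric isomers: F trans, N3 trans, NCS trans; F trans, N3 cis, NCS cis; F cis, N3 cis, NCS trans; F cis, N3 cis, NCS cis (chiral); F cis, N3 trans, NCS cis.

5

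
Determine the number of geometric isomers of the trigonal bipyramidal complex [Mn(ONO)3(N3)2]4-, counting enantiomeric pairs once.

A trigonal bipyramid has two axial and three equatorial sites, which are chemically inequivalent.
Working through the distinct placements yields 3 geometric isomers: N3 both axial; N3 one axial, one equatorial; N3 both equatorial.

3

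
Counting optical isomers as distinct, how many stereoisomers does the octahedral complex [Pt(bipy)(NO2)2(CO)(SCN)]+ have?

6

In an octahedral complex each vertex has one trans partner and four cis neighbours.
Each bipy is bidentate and must span two cis positions.
Working through the distinct placements yields 4 geometric isomers: NO2 cis (3 arrangements, 2 chiral); NO2 trans.
Of these, 2 lack any improper symmetry element and so occur as enantiomeric pairs, giving 4 + 2 = 6 stereoisomers in total.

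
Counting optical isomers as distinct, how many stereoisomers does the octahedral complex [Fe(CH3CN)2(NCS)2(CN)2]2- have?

Working through the distinct placements yields 5 geometric isomers: CH3CN trans, NCS trans, CN trans; CH3CN trans, NCS cis, CN cis; CH3CN cis, NCS trans, CN cis; CH3CN cis, NCS cis, CN cis (chiral); CH3CN cis, NCS cis, CN trans.
One of these lacks any improper symmetry element and so occurs as an enantiomeric pair, giving 5 + 1 = 6 stereoisomers in total.

6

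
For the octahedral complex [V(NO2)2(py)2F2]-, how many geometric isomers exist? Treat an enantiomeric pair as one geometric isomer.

5

There are 5 geometric isomers: NO2 trans, py trans, F trans; NO2 cis, py cis, F trans; NO2 cis, py trans, F cis; NO2 cis, py cis, F cis (chiral); NO2 trans, py cis, F cis.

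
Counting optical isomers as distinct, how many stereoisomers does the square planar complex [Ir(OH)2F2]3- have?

A square has two trans pairs of vertices; adjacent vertices are cis.
Working through the distinct placements yields 2 geometric isomers: OH cis; OH trans.
Each arrangement has an internal mirror plane or centre of symmetry, so none is chiral.

2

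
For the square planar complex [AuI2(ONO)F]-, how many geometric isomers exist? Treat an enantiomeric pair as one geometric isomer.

2

A square has two trans pairs of vertices; adjacent vertices are cis.
Working through the distinct placements yields 2 geometric isomers: I cis; I trans.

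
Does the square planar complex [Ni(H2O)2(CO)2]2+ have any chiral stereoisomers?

A square has two trans pairs of vertices; adjacent vertices are cis.
The distinct arrangements are (2 in all): H2O cis; H2O trans.
Each arrangement has an internal mirror plane or centre of symmetry, so none is chiral.

no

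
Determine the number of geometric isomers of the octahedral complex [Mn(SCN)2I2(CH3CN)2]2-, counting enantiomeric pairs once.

An octahedron has six vertices in three trans pairs; every non-trans pair is cis.
There are 5 geometric isomers: SCN trans, I trans, CH3CN trans; SCN cis, I cis, CH3CN trans; SCN trans, I cis, CH3CN cis; SCN cis, I cis, CH3CN cis (chiral); SCN cis, I trans, CH3CN cis.

5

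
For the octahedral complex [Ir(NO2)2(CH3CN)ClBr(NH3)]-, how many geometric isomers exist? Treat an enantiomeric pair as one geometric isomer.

9

The six octahedral sites form three mutually perpendicular trans pairs.
Placing the ligands in turn and identifying arrangements related by rotation or reflection leaves 9 distinct geometric isomers.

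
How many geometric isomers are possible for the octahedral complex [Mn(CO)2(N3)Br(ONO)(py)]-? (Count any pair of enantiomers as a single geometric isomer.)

The six octahedral sites form three mutually perpendicular trans pairs.
Exhaustive case analysis gives 9 geometric isomers.

9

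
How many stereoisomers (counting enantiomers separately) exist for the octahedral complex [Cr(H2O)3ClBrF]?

In an octahedral complex each vertex has one trans partner and four cis neighbours.
Systematic placement gives 4 geometric isomers: H2O mer (3 arrangements); H2O fac (chiral).
One of these lacks any improper symmetry element and so occurs as an enantiomeric pair, giving 4 + 1 = 5 stereoisomers in total.

5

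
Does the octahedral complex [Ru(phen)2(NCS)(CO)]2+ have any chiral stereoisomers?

yes

The six octahedral sites form three mutually perpendicular trans pairs.
Each phen is bidentate and must span two cis positions.
Working through the distinct placements yields 2 geometric isomers: NCS and CO mutually trans; NCS and CO mutually cis (chiral).
One of these lacks any improper symmetry element and so occurs as an enantiomeric pair, giving 2 + 1 = 3 stereoisomers in total.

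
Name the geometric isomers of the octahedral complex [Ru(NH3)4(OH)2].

The six octahedral sites form three mutually perpendicular trans pairs.
There are 2 geometric isomers: OH trans; OH cis.

cis and trans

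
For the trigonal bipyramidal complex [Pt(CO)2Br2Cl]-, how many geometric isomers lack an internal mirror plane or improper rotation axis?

A trigonal bipyramid has two axial and three equatorial sites, which are chemically inequivalent.
Placing the ligands in turn and identifying arrangements related by rotation or reflection leaves 5 distinct geometric isomers.
One of these lacks any improper symmetry element and so occurs as an enantiomeric pair, giving 5 + 1 = 6 stereoisomers in total.

1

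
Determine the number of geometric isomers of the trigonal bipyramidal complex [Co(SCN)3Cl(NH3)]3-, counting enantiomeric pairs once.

The distinct arrangements are (4 in all): Cl axial, NH3 axial; Cl axial, NH3 equatorial; Cl equatorial, NH3 axial; Cl equatorial, NH3 equatorial.

4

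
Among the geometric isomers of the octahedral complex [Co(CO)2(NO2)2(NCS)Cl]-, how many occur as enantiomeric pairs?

Working through the distinct placements yields 6 geometric isomers: CO trans, NO2 trans; CO trans, NO2 cis; CO cis, NO2 trans; CO cis, NO2 cis (3 arrangements, 2 chiral).
Of these, 2 lack any improper symmetry element and so occur as enantiomeric pairs, giving 6 + 2 = 8 stereoisomers in total.

2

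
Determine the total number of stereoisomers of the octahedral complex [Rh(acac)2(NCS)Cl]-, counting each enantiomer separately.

3

The six octahedral sites form three mutually perpendicular trans pairs.
Each acac is bidentate and must span two cis positions.
The distinct arrangements are (2 in all): NCS and Cl mutually trans; NCS and Cl mutually cis (chiral).
One of these lacks any improper symmetry element and so occurs as an enantiomeric pair, giving 2 + 1 = 3 stereoisomers in total.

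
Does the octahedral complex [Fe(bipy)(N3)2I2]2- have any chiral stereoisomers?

yes

In an octahedral complex each vertex has one trans partner and four cis neighbours.
Each bipy is bidentate and must span two cis positions.
Systematic placement gives 3 geometric isomers: N3 cis, I trans; N3 cis, I cis (chiral); N3 trans, I cis.
One of these lacks any improper symmetry element and so occurs as an enantiomeric pair, giving 3 + 1 = 4 stereoisomers in total.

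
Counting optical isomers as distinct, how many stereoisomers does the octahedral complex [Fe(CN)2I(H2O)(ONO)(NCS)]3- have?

An octahedron has six vertices in three trans pairs; every non-trans pair is cis.
Systematic enumeration (placing each ligand type in turn and discarding arrangements equivalent by rotation or reflection) gives 9 geometric isomers.
Of these, 6 lack any improper symmetry element and so occur as enantiomeric pairs, giving 9 + 6 = 15 stereoisomers in total.

15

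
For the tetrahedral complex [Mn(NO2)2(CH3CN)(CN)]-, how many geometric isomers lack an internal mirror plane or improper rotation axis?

0

Only one geometric arrangement is possible.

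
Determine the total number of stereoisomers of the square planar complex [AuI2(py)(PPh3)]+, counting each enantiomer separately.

In a square planar complex each vertex has one trans partner and two cis neighbours.
There are 2 geometric isomers: I cis; I trans.
Each arrangement has an internal mirror plane or centre of symmetry, so none is chiral.

2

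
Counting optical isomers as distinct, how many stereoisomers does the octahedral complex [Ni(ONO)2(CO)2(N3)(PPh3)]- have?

In an octahedral complex each vertex has one trans partner and four cis neighbours.
Systematic placement gives 6 geometric isomers: ONO cis, CO trans; ONO trans, CO trans; ONO cis, CO cis (3 arrangements, 2 chiral); ONO trans, CO cis.
Of these, 2 lack any improper symmetry element and so occur as enantiomeric pairs, giving 6 + 2 = 8 stereoisomers in total.

8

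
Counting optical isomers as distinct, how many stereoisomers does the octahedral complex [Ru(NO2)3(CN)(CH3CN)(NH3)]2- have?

An octahedron has six vertices in three trans pairs; every non-trans pair is cis.
The distinct arrangements are (4 in all): NO2 mer (3 arrangements); NO2 fac (chiral).
One of these lacks any improper symmetry element and so occurs as an enantiomeric pair, giving 4 + 1 = 5 stereoisomers in total.

5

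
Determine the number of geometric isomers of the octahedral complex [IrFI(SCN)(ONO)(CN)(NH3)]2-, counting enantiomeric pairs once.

15

In an octahedral complex each vertex has one trans partner and four cis neighbours.
Systematic enumeration (placing each ligand type in turn and discarding arrangements equivalent by rotation or reflection) gives 15 geometric isomers.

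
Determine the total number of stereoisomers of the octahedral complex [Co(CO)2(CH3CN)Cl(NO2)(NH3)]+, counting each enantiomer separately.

The six octahedral sites form three mutually perpendicular trans pairs.
Systematic enumeration (placing each ligand type in turn and discarding arrangements equivalent by rotation or reflection) gives 9 geometric isomers.
Of these, 6 lack any improper symmetry element and so occur as enantiomeric pairs, giving 9 + 6 = 15 stereoisomers in total.

15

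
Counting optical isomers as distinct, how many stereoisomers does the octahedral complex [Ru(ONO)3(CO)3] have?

The distinct arrangements are (2 in all): ONO mer; ONO fac.
Each arrangement has an internal mirror plane or centre of symmetry, so none is chiral.

2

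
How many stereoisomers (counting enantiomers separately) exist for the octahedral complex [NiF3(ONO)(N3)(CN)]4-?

5

The six octahedral sites form three mutually perpendicular trans pairs.
There are 4 geometric isomers: F mer (3 arrangements); F fac (chiral).
One of these lacks any improper symmetry element and so occurs as an enantiomeric pair, giving 4 + 1 = 5 stereoisomers in total.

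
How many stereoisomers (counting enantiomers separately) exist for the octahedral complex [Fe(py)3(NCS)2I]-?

An octahedron has six vertices in three trans pairs; every non-trans pair is cis.
There are 3 geometric isomers: py mer, NCS cis; py mer, NCS trans; py fac, NCS cis.
Each arrangement has an internal mirror plane or centre of symmetry, so none is chiral.

3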